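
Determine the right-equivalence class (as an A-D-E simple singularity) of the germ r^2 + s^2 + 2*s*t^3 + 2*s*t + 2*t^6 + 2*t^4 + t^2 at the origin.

A_5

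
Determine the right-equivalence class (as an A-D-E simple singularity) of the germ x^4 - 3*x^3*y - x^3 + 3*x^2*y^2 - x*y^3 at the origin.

The Hessian of f at 0 has rank 0. Corank 2; j^3 = -x^3 is a perfect cube, so E-series; the 4-jet and mu = 7 give E_7.

E_{7}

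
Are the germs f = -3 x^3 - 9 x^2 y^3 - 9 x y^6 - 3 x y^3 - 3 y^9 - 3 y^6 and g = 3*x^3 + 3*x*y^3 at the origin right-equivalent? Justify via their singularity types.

Yes.

The Hessian of f at 0 is [[0, 0], [0, 0]] with rank 0, so corank 2. A Groebner basis of the Jacobian ideal J(f) in C{x,y} is {x^3, x*y^2, 3*x^2 + y^3}; counting standard monomials gives mu = 7. Corank 2; j^3 = -3*x^3 is a perfect cube, so E-series; the 4-jet and mu = 7 give E_7. The Hessian of g at 0 is [[0, 0], [0, 0]] with rank 0, so corank 2. A Groebner basis of the Jacobian ideal J(g) in C{x,y} is {x^3, x*y^2, 3*x^2 + y^3}; counting standard monomials gives mu = 7. Corank 2; j^3 = 3*x^3 is a perfect cube, so E-series; the 4-jet and mu = 7 give E_7. Both have type E_7, hence right-equivalent.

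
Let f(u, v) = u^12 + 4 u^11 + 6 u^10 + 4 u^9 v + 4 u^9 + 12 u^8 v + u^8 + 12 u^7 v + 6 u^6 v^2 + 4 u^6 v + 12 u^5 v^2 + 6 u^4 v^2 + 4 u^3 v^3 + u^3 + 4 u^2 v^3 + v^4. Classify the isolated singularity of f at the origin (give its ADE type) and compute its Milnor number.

Type E6, Milnor number mu = 6.

The Hessian of f at 0 is [[0, 0], [0, 0]] with rank 0, so corank 2. A Groebner basis of the Jacobian ideal J(f) in C{u,v} is {v^3, u^2}; counting standard monomials gives mu = 6. Corank 2; j^3 = u^3 is a perfect cube, so E-series; the 4-jet and mu = 6 give E_6.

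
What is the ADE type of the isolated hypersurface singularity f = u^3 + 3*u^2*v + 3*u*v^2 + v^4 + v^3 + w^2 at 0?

The Hessian of f at 0 is [[0, 0, 0], [0, 0, 0], [0, 0, 2]] with rank 1, so corank 2. A Groebner basis of the Jacobian ideal J(f) in C{u,v,w} is {v^3, u^2 + 2*u*v + v^2, w}; counting standard monomials gives mu = 6. Corank 2; j^3 = (u + v)^3 is a perfect cube, so E-series; the 4-jet and mu = 6 give E_6.

E_{6}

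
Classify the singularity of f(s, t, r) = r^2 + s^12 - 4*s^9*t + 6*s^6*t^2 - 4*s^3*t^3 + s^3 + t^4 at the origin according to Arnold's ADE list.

E6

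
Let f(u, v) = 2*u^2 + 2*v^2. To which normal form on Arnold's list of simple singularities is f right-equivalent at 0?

The Hessian of f at 0 has rank 2. Corank 0: nondegenerate Morse point, so A_1.

A1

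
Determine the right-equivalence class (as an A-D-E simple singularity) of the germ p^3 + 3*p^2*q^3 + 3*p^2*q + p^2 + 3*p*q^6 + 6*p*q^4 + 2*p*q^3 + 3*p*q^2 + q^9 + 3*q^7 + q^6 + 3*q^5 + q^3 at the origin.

The Hessian of f at 0 has rank 1. Corank 1: A-series; mu = 2 gives A_2.

A_{2}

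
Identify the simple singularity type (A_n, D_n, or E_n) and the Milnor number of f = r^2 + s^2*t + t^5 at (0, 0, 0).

Type D6, Milnor number mu = 6.

The Hessian of f at 0 is [[0, 0, 0], [0, 0, 0], [0, 0, 2]] with rank 1, so corank 2. A Groebner basis of the Jacobian ideal J(f) in C{s,t,r} is {s^2/5 + t^4, s^3, s*t, r}; counting standard monomials gives mu = 6. Corank 2; j^3 = s^2*t has shape L^2 M (L != M), so D-series; mu = 6 gives D_6.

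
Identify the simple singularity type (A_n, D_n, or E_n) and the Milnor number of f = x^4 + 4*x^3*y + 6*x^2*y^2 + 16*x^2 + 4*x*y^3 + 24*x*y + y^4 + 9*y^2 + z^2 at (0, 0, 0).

The Hessian of f at 0 has rank 2. Corank 1: A-series; mu = 3 gives A_3.

Type A_{3}, Milnor number mu = 3.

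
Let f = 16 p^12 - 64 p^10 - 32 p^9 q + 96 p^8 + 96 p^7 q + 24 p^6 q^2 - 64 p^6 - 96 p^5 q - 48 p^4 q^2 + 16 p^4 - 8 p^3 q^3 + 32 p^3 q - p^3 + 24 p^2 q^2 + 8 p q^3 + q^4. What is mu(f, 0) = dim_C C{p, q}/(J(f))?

6

The Hessian of f at 0 has rank 0. Corank 2; j^3 = -p^3 is a perfect cube, so E-series; the 4-jet and mu = 6 give E_6.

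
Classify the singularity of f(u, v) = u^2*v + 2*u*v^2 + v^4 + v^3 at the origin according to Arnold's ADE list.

D_{5}

The Hessian of f at 0 has rank 0. Corank 2; j^3 = v*(u + v)^2 has shape L^2 M (L != M), so D-series; mu = 5 gives D_5.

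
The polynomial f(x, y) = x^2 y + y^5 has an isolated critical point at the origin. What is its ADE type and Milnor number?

Type D_{6}, Milnor number mu = 6.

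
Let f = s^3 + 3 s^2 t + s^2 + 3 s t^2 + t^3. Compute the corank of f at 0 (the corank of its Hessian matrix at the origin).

Hessian at 0 has rank 1.

1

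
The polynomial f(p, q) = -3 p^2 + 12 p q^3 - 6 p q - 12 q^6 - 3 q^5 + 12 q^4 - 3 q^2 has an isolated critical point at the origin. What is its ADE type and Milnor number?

Type A_4, Milnor number mu = 4.

The Hessian of f at 0 has rank 1. Corank 1: A-series; mu = 4 gives A_4.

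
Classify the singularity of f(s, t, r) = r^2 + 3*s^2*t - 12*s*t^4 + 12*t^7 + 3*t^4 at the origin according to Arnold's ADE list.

D_{5}

The Hessian of f at 0 is [[0, 0, 0], [0, 0, 0], [0, 0, 2]] with rank 1, so corank 2. A Groebner basis of the Jacobian ideal J(f) in C{s,t,r} is {s^3, s^2/4 + t^3, s*t, r}; counting standard monomials gives mu = 5. Corank 2; j^3 = 3*s^2*t has shape L^2 M (L != M), so D-series; mu = 5 gives D_5.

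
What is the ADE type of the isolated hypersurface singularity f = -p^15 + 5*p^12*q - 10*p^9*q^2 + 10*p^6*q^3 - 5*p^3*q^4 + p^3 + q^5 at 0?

The Hessian of f at 0 has rank 0. Corank 2; j^3 = p^3 is a perfect cube, so E-series; the 5-jet and mu = 8 give E_8.

E8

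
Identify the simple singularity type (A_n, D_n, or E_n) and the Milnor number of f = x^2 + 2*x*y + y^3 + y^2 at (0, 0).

Type A_{2}, Milnor number mu = 2.

The Hessian of f at 0 has rank 1. Corank 1: A-series; mu = 2 gives A_2.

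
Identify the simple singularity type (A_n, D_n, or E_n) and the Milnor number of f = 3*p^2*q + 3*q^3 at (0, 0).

Type D4, Milnor number mu = 4.

The Hessian of f at 0 is [[0, 0], [0, 0]] with rank 0, so corank 2. A Groebner basis of the Jacobian ideal J(f) in C{p,q} is {q^3, p^2 + 3*q^2, p*q}; counting standard monomials gives mu = 4. Corank 2; j^3 = 3*q*(p^2 + q^2) splits into three distinct lines over C (the quadratic factor has nonzero discriminant), so D_4.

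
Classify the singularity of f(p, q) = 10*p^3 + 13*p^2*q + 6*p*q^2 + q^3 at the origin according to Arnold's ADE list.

D_{4}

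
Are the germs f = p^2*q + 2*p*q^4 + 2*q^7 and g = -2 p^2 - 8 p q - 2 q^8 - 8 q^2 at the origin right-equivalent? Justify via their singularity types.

No.

The Hessian of f at 0 is [[0, 0], [0, 0]] with rank 0, so corank 2. A Groebner basis of the Jacobian ideal J(f) in C{p,q} is {-p^2/6 + p*q^3, p*q + q^4, p^3, p^2*q}; counting standard monomials gives mu = 8. Corank 2; j^3 = p^2*q has shape L^2 M (L != M), so D-series; mu = 8 gives D_8. The Hessian of g at 0 is [[-4, -8], [-8, -16]] with rank 1, so corank 1. A Groebner basis of the Jacobian ideal J(g) in C{p,q} is {q^7, p + 2*q}; counting standard monomials gives mu = 7. Corank 1: A-series; mu = 7 gives A_7. f is D_8 but g is A_7, hence not right-equivalent.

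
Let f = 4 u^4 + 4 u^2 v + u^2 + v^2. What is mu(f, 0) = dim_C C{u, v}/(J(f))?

1

The Hessian of f at 0 is [[2, 0], [0, 2]] with rank 2, so corank 0. A Groebner basis of the Jacobian ideal J(f) in C{u,v} is {u, v}; counting standard monomials gives mu = 1. Corank 0: nondegenerate Morse point, so A_1.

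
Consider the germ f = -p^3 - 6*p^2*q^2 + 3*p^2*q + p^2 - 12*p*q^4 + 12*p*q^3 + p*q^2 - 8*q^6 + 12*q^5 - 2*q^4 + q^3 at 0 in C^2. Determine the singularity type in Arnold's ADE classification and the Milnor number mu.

The Hessian of f at 0 has rank 1. Corank 1: A-series; mu = 2 gives A_2.

Type A2, Milnor number mu = 2.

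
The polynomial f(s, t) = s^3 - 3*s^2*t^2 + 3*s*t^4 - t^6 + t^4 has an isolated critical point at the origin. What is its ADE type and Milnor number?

Type E_{6}, Milnor number mu = 6.

The Hessian of f at 0 has rank 0. Corank 2; j^3 = s^3 is a perfect cube, so E-series; the 4-jet and mu = 6 give E_6.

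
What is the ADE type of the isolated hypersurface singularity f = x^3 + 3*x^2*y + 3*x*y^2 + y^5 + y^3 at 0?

The Hessian of f at 0 has rank 0. Corank 2; j^3 = (x + y)^3 is a perfect cube, so E-series; the 5-jet and mu = 8 give E_8.

E8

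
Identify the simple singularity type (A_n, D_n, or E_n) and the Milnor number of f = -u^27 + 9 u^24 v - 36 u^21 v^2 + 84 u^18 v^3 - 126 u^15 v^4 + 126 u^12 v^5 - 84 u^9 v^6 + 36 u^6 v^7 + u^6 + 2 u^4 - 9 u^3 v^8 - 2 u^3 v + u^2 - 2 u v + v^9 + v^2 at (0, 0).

Type A_{8}, Milnor number mu = 8.

The Hessian of f at 0 is [[2, -2], [-2, 2]] with rank 1, so corank 1. A Groebner basis of the Jacobian ideal J(f) in C{u,v} is {-2*u^2 + u*v^3 + 5*u*v - 3*v^2, -3*u^2 + 7*u*v + v^4 - 4*v^2, u^3 + u - v, u^2*v - u*v^2 + u/3 + v^3/3 - v/3}; counting standard monomials gives mu = 8. Corank 1: A-series; mu = 8 gives A_8.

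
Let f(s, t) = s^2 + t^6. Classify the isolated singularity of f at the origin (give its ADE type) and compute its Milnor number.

Type A5, Milnor number mu = 5.

The Hessian of f at 0 has rank 1. Corank 1: A-series; mu = 5 gives A_5.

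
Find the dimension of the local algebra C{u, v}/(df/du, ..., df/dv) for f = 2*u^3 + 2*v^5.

8

The Hessian of f at 0 has rank 0. Corank 2; j^3 = 2*u^3 is a perfect cube, so E-series; the 5-jet and mu = 8 give E_8.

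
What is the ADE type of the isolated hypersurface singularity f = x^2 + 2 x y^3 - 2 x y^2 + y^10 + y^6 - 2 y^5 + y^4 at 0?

The Hessian of f at 0 is [[2, 0], [0, 0]] with rank 1, so corank 1. A Groebner basis of the Jacobian ideal J(f) in C{x,y} is {x^4 - x^3/3 - x^2*y - 5*x^2/3 + 7*x*y^2/3 + 2*x*y/3 + 2*x/3 - 2*y^2/3, x^3*y + x^3 + 2*x^2*y + 3*x^2 - 4*x*y^2 - x*y - x + y^2, -x^3/3 + x^2*y^2 + x^2*y + 4*x^2/3 - 5*x*y^2/3 - x*y/3 - x/3 + y^2/3, x + y^3 - y^2}; counting standard monomials gives mu = 9. Corank 1: A-series; mu = 9 gives A_9.

A_{9}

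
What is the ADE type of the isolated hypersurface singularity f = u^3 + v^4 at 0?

E6

The Hessian of f at 0 is [[0, 0], [0, 0]] with rank 0, so corank 2. A Groebner basis of the Jacobian ideal J(f) in C{u,v} is {v^3, u^2}; counting standard monomials gives mu = 6. Corank 2; j^3 = u^3 is a perfect cube, so E-series; the 4-jet and mu = 6 give E_6.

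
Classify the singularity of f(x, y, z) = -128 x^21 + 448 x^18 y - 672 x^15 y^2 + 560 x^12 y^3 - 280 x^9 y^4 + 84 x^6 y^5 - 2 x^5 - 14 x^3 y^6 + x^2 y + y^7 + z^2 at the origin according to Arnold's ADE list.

The Hessian of f at 0 is [[0, 0, 0], [0, 0, 0], [0, 0, 2]] with rank 1, so corank 2. A Groebner basis of the Jacobian ideal J(f) in C{x,y,z} is {x^2/7 + y^6, x^3, x*y, z}; counting standard monomials gives mu = 8. Corank 2; j^3 = x^2*y has shape L^2 M (L != M), so D-series; mu = 8 gives D_8.

D_{8}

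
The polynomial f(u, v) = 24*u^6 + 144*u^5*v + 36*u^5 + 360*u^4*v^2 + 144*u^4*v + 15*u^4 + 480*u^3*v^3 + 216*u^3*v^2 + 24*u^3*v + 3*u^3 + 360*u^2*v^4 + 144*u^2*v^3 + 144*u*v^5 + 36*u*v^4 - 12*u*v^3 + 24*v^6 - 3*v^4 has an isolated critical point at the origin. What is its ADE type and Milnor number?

Type E6, Milnor number mu = 6.

The Hessian of f at 0 has rank 0. Corank 2; j^3 = 3*u^3 is a perfect cube, so E-series; the 4-jet and mu = 6 give E_6.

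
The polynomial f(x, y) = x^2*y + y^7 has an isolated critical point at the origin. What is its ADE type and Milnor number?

Type D8, Milnor number mu = 8.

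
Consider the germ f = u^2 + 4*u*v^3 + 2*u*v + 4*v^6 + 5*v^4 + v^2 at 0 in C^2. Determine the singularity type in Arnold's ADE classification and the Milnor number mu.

The Hessian of f at 0 has rank 1. Corank 1: A-series; mu = 3 gives A_3.

Type A3, Milnor number mu = 3.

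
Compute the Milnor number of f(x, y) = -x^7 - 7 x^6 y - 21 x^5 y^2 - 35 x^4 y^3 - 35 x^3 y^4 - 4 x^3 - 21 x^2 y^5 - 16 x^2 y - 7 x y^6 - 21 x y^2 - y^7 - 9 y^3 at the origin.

8

The Hessian of f at 0 has rank 0. Corank 2; j^3 = -(x + y)*(2*x + 3*y)^2 has shape L^2 M (L != M), so D-series; mu = 8 gives D_8.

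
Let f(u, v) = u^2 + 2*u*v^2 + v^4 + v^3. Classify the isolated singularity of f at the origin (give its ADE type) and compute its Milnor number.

Type A_{2}, Milnor number mu = 2.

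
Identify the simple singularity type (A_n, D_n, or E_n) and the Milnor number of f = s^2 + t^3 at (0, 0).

Type A_{2}, Milnor number mu = 2.

The Hessian of f at 0 has rank 1. Corank 1: A-series; mu = 2 gives A_2.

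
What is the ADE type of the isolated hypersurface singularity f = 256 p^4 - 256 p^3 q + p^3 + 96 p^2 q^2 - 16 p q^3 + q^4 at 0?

E_6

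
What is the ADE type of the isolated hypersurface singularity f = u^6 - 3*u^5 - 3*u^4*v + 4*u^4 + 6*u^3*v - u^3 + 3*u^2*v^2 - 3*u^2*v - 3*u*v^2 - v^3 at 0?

E6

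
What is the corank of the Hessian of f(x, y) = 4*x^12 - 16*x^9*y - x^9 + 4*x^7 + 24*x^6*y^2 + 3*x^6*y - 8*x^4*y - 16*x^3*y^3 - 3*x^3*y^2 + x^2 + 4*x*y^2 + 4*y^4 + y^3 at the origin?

The Hessian at 0 is [[2, 0], [0, 0]] of rank 1; hence corank 1.

1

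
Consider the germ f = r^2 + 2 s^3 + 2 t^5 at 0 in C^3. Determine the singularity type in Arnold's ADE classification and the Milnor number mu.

Type E_{8}, Milnor number mu = 8.

The Hessian of f at 0 has rank 1. Corank 2; j^3 = 2*s^3 is a perfect cube, so E-series; the 5-jet and mu = 8 give E_8.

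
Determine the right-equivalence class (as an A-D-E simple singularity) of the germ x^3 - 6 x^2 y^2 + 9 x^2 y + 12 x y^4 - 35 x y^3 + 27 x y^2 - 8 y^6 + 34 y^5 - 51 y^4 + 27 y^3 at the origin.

E_7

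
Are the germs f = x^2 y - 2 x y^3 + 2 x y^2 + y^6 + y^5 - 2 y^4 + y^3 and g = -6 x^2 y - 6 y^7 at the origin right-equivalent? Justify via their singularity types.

No.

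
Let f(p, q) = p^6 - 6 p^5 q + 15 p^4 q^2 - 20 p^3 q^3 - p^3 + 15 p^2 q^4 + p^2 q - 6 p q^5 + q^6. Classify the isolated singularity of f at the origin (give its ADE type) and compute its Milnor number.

Type D_{7}, Milnor number mu = 7.

The Hessian of f at 0 has rank 0. Corank 2; j^3 = -p^2*(p - q) has shape L^2 M (L != M), so D-series; mu = 7 gives D_7.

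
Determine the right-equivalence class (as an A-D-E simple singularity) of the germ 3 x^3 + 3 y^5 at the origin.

E_{8}

The Hessian of f at 0 has rank 0. Corank 2; j^3 = 3*x^3 is a perfect cube, so E-series; the 5-jet and mu = 8 give E_8.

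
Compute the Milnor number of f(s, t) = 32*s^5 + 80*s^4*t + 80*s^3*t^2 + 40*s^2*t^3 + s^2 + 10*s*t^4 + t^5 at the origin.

4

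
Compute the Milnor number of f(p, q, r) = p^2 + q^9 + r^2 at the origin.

8

The Hessian of f at 0 is [[2, 0, 0], [0, 0, 0], [0, 0, 2]] with rank 2, so corank 1. A Groebner basis of the Jacobian ideal J(f) in C{p,q,r} is {q^8, p, r}; counting standard monomials gives mu = 8. Corank 1: A-series; mu = 8 gives A_8.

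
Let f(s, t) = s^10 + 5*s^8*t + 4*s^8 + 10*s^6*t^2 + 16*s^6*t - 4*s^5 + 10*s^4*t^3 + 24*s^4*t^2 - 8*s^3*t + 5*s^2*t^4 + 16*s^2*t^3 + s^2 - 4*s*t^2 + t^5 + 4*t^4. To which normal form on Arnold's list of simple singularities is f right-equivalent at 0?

The Hessian of f at 0 is [[2, 0], [0, 0]] with rank 1, so corank 1. A Groebner basis of the Jacobian ideal J(f) in C{s,t} is {s^2, -s/2 + t^2}; counting standard monomials gives mu = 4. Corank 1: A-series; mu = 4 gives A_4.

A4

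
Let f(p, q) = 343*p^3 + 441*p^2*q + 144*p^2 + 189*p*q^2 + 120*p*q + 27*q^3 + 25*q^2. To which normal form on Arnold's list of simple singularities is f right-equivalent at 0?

A_{2}

The Hessian of f at 0 is [[288, 120], [120, 50]] with rank 1, so corank 1. A Groebner basis of the Jacobian ideal J(f) in C{p,q} is {q^2, p + 5*q/12}; counting standard monomials gives mu = 2. Corank 1: A-series; mu = 2 gives A_2.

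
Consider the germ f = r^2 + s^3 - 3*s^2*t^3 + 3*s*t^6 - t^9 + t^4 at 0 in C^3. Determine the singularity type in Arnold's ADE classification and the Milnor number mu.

Type E_{6}, Milnor number mu = 6.

The Hessian of f at 0 has rank 1. Corank 2; j^3 = s^3 is a perfect cube, so E-series; the 4-jet and mu = 6 give E_6.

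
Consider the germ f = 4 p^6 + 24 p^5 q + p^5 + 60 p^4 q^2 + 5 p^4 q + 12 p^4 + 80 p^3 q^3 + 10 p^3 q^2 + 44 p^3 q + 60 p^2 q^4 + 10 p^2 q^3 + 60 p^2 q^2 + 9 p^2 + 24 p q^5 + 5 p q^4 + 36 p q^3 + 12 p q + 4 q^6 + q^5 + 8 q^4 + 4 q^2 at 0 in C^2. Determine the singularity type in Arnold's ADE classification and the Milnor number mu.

Type A4, Milnor number mu = 4.

The Hessian of f at 0 has rank 1. Corank 1: A-series; mu = 4 gives A_4.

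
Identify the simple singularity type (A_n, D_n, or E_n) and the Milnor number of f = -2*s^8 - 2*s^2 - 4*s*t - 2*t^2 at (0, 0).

Type A_7, Milnor number mu = 7.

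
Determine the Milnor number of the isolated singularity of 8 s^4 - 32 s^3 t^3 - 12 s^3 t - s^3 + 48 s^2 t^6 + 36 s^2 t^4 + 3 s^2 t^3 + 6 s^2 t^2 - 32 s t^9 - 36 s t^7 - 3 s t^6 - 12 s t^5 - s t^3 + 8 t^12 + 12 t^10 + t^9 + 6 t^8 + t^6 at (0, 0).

The Hessian of f at 0 has rank 0. Corank 2; j^3 = -s^3 is a perfect cube, so E-series; the 4-jet and mu = 7 give E_7.

7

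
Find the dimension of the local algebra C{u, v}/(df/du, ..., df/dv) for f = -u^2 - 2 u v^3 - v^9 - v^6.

The Hessian of f at 0 is [[-2, 0], [0, 0]] with rank 1, so corank 1. A Groebner basis of the Jacobian ideal J(f) in C{u,v} is {u^2*v^2, u^3, u + v^3}; counting standard monomials gives mu = 8. Corank 1: A-series; mu = 8 gives A_8.

8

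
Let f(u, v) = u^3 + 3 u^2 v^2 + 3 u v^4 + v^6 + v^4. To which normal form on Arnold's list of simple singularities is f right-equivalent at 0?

E6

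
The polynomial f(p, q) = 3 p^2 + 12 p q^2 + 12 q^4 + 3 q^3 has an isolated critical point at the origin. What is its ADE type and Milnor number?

Type A2, Milnor number mu = 2.

The Hessian of f at 0 has rank 1. Corank 1: A-series; mu = 2 gives A_2.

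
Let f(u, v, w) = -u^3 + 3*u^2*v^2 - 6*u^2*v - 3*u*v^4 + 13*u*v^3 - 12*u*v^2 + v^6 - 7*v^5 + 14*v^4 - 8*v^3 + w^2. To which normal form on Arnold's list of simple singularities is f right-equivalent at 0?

The Hessian of f at 0 is [[0, 0, 0], [0, 0, 0], [0, 0, 2]] with rank 1, so corank 2. A Groebner basis of the Jacobian ideal J(f) in C{u,v,w} is {-u^2 - 4*u*v + v^4 + v^3/3 - 4*v^2, u^3 - 10*u^2 - 40*u*v + 34*v^3/3 - 40*v^2, u^2*v + 11*u^2/3 + 44*u*v/3 - 47*v^3/9 + 44*v^2/3, -u^2 + u*v^2 - 4*u*v + 7*v^3/3 - 4*v^2, w}; counting standard monomials gives mu = 7. Corank 2; j^3 = -(u + 2*v)^3 is a perfect cube, so E-series; the 4-jet and mu = 7 give E_7.

E_7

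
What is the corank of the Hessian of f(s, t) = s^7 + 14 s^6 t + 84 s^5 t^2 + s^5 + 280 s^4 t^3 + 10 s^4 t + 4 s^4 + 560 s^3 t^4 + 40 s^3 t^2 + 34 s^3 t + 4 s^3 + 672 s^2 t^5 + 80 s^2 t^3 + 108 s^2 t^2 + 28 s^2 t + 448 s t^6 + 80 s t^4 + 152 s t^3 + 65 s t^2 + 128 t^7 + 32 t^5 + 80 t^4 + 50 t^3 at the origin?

2

Hessian at 0 has rank 0.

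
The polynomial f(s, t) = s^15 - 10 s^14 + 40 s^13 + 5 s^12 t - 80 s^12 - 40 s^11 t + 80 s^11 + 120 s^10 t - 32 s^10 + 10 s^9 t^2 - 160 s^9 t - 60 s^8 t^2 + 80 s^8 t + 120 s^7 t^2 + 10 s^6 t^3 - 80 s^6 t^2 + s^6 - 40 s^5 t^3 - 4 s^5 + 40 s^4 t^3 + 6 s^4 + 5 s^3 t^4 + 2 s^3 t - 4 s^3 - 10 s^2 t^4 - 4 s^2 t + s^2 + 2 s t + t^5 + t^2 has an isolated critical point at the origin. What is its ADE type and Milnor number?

Type A_{4}, Milnor number mu = 4.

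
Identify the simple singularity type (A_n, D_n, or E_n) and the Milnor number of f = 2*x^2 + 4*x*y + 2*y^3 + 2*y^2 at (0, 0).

The Hessian of f at 0 has rank 1. Corank 1: A-series; mu = 2 gives A_2.

Type A2, Milnor number mu = 2.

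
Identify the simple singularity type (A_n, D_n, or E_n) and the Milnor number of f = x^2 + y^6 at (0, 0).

Type A_{5}, Milnor number mu = 5.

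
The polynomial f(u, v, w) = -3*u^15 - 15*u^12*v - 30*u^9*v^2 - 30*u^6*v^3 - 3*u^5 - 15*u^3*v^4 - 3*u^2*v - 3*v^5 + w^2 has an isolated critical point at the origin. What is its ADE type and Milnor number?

Type D6, Milnor number mu = 6.

The Hessian of f at 0 has rank 1. Corank 2; j^3 = -3*u^2*v has shape L^2 M (L != M), so D-series; mu = 6 gives D_6.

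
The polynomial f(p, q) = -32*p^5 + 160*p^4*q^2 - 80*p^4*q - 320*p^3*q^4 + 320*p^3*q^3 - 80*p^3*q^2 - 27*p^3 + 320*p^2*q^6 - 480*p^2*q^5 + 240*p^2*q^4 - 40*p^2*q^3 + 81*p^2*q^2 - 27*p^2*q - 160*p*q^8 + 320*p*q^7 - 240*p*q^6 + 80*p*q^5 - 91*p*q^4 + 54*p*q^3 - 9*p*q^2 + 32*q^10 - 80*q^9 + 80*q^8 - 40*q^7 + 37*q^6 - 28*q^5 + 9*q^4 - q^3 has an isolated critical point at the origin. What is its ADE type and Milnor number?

Type E_{8}, Milnor number mu = 8.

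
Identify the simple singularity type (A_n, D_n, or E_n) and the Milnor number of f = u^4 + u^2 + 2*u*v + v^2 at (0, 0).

Type A_3, Milnor number mu = 3.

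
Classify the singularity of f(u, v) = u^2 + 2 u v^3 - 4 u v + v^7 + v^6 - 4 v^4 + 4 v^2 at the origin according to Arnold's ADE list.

A_{6}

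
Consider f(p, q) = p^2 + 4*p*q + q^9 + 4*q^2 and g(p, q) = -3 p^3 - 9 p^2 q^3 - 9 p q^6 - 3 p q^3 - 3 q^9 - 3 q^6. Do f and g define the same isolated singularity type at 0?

The Hessian of f at 0 has rank 1. Corank 1: A-series; mu = 8 gives A_8. The Hessian of g at 0 has rank 0. Corank 2; j^3 = -3*p^3 is a perfect cube, so E-series; the 4-jet and mu = 7 give E_7. f is A_8 but g is E_7, hence not right-equivalent.

No.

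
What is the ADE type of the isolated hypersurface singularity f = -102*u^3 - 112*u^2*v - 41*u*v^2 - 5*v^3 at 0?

D_4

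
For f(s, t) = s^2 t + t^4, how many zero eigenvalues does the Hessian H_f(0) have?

2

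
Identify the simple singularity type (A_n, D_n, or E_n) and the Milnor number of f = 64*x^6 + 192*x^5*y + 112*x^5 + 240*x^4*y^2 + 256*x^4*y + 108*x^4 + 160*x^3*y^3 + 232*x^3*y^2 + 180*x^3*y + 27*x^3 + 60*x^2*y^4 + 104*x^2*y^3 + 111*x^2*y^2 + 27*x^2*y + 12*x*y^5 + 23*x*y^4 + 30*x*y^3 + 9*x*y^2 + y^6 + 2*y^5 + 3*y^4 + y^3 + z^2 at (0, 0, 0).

The Hessian of f at 0 has rank 1. Corank 2; j^3 = (3*x + y)^3 is a perfect cube, so E-series; the 5-jet and mu = 8 give E_8.

Type E_8, Milnor number mu = 8.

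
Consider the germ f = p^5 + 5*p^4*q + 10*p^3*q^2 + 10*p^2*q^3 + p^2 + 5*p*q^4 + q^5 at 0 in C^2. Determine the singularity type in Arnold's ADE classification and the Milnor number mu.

Type A_4, Milnor number mu = 4.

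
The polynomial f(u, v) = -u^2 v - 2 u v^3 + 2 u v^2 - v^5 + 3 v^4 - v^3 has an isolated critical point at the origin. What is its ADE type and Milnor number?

Type D_5, Milnor number mu = 5.

The Hessian of f at 0 has rank 0. Corank 2; j^3 = -v*(u - v)^2 has shape L^2 M (L != M), so D-series; mu = 5 gives D_5.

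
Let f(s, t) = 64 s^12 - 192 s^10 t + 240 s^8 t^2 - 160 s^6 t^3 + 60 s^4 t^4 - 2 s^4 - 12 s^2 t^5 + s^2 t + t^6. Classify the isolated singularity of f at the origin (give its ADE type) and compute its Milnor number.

Type D_{7}, Milnor number mu = 7.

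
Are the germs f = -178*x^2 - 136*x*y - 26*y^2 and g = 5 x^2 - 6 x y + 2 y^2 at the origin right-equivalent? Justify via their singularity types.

Yes.

The Hessian of f at 0 is [[-356, -136], [-136, -52]] with rank 2, so corank 0. A Groebner basis of the Jacobian ideal J(f) in C{x,y} is {x, y}; counting standard monomials gives mu = 1. Corank 0: nondegenerate Morse point, so A_1. The Hessian of g at 0 is [[10, -6], [-6, 4]] with rank 2, so corank 0. A Groebner basis of the Jacobian ideal J(g) in C{x,y} is {x, y}; counting standard monomials gives mu = 1. Corank 0: nondegenerate Morse point, so A_1. Both have type A_1, hence right-equivalent.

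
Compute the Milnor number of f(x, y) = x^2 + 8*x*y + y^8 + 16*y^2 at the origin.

7

The Hessian of f at 0 is [[2, 8], [8, 32]] with rank 1, so corank 1. A Groebner basis of the Jacobian ideal J(f) in C{x,y} is {y^7, x + 4*y}; counting standard monomials gives mu = 7. Corank 1: A-series; mu = 7 gives A_7.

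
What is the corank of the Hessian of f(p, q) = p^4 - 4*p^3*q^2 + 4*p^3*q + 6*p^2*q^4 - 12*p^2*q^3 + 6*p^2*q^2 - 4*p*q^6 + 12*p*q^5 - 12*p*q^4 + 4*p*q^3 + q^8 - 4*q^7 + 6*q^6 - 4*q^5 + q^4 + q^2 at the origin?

Hessian at 0 has rank 1.

1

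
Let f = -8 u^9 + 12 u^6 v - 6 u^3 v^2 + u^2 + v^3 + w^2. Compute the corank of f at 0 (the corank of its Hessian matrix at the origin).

1

Hessian at 0 has rank 2.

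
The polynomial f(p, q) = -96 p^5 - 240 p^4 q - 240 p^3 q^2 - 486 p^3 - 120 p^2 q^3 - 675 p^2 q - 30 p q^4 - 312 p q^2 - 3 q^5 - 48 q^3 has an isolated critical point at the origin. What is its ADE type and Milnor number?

Type D6, Milnor number mu = 6.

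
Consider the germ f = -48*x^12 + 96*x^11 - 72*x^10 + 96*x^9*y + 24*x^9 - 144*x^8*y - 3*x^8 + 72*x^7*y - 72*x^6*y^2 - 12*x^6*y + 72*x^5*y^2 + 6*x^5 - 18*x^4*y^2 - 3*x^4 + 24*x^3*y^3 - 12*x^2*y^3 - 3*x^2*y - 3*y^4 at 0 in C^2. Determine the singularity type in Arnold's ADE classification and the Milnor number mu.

The Hessian of f at 0 has rank 0. Corank 2; j^3 = -3*x^2*y has shape L^2 M (L != M), so D-series; mu = 5 gives D_5.

Type D_5, Milnor number mu = 5.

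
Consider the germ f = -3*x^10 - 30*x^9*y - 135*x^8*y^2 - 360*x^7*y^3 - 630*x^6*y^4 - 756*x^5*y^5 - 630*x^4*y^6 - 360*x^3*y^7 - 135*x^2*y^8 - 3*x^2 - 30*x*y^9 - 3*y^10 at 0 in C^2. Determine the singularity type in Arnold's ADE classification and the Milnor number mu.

Type A9, Milnor number mu = 9.

The Hessian of f at 0 has rank 1. Corank 1: A-series; mu = 9 gives A_9.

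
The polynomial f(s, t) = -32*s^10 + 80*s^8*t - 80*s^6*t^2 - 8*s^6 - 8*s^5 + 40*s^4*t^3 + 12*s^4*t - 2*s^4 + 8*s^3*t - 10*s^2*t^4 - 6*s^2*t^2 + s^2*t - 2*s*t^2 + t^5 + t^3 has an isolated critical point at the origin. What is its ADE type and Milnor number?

Type D_{6}, Milnor number mu = 6.

The Hessian of f at 0 has rank 0. Corank 2; j^3 = t*(s - t)^2 has shape L^2 M (L != M), so D-series; mu = 6 gives D_6.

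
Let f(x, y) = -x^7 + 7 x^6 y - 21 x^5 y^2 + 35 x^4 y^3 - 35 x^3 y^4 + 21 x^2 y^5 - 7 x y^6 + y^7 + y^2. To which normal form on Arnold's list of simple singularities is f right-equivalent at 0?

A_{6}

The Hessian of f at 0 has rank 1. Corank 1: A-series; mu = 6 gives A_6.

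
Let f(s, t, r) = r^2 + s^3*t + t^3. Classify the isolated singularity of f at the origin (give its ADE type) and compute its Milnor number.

Type E7, Milnor number mu = 7.

The Hessian of f at 0 has rank 1. Corank 2; j^3 = t^3 is a perfect cube, so E-series; the 4-jet and mu = 7 give E_7.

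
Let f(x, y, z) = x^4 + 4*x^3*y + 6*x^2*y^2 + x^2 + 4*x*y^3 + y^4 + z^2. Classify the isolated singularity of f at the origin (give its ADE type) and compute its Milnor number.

The Hessian of f at 0 has rank 2. Corank 1: A-series; mu = 3 gives A_3.

Type A_{3}, Milnor number mu = 3.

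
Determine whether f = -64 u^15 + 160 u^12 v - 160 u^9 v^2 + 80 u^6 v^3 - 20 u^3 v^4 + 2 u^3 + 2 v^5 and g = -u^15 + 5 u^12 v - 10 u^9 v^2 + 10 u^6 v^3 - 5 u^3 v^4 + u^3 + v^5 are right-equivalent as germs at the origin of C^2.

Yes.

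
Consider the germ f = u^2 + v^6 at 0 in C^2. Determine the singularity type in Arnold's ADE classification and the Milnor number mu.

The Hessian of f at 0 has rank 1. Corank 1: A-series; mu = 5 gives A_5.

Type A_5, Milnor number mu = 5.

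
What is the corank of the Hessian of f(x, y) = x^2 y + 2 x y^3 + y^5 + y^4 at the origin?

2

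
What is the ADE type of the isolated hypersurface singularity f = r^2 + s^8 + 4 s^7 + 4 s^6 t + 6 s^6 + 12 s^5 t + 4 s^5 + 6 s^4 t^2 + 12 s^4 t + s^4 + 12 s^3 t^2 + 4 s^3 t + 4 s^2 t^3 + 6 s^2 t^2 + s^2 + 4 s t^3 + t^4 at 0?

The Hessian of f at 0 has rank 2. Corank 1: A-series; mu = 3 gives A_3.

A3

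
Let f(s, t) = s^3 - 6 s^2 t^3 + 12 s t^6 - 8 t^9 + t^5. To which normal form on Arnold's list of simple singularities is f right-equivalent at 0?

E8

The Hessian of f at 0 is [[0, 0], [0, 0]] with rank 0, so corank 2. A Groebner basis of the Jacobian ideal J(f) in C{s,t} is {-s^2/4 + s*t^3, t^4, s^3, s^2*t}; counting standard monomials gives mu = 8. Corank 2; j^3 = s^3 is a perfect cube, so E-series; the 5-jet and mu = 8 give E_8.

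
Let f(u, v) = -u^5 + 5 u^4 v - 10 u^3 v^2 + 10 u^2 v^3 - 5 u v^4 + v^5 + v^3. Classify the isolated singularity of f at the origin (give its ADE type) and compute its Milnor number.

Type E_{8}, Milnor number mu = 8.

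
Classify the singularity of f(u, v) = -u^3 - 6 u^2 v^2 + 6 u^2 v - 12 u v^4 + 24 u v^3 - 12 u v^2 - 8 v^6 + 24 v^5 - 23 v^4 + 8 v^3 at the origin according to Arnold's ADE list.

The Hessian of f at 0 is [[0, 0], [0, 0]] with rank 0, so corank 2. A Groebner basis of the Jacobian ideal J(f) in C{u,v} is {u^3 + 3*u^2 - 12*u*v + 12*v^2, u^2*v + u^2 - 4*u*v + 4*v^2, u^2/4 + u*v^2 - u*v + v^2, v^3}; counting standard monomials gives mu = 6. Corank 2; j^3 = -(u - 2*v)^3 is a perfect cube, so E-series; the 4-jet and mu = 6 give E_6.

E_6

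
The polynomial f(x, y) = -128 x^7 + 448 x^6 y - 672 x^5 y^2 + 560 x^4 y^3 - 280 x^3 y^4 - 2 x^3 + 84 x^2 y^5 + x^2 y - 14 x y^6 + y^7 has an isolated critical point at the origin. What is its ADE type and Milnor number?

Type D8, Milnor number mu = 8.

The Hessian of f at 0 has rank 0. Corank 2; j^3 = -x^2*(2*x - y) has shape L^2 M (L != M), so D-series; mu = 8 gives D_8.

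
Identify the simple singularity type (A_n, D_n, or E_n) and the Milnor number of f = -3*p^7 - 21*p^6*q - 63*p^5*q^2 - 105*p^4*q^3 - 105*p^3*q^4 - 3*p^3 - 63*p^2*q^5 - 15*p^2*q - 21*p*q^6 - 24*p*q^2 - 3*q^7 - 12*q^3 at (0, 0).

Type D_{8}, Milnor number mu = 8.

The Hessian of f at 0 is [[0, 0], [0, 0]] with rank 0, so corank 2. A Groebner basis of the Jacobian ideal J(f) in C{p,q} is {p*q/7 + q^6 + 2*q^2/7, p*q^2 + 2*q^3, p^2 + 3*p*q + 2*q^2}; counting standard monomials gives mu = 8. Corank 2; j^3 = -3*(p + q)*(p + 2*q)^2 has shape L^2 M (L != M), so D-series; mu = 8 gives D_8.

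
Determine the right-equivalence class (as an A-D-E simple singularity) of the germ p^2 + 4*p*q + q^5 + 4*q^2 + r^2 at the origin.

A_4

The Hessian of f at 0 is [[2, 4, 0], [4, 8, 0], [0, 0, 2]] with rank 2, so corank 1. A Groebner basis of the Jacobian ideal J(f) in C{p,q,r} is {q^4, p + 2*q, r}; counting standard monomials gives mu = 4. Corank 1: A-series; mu = 4 gives A_4.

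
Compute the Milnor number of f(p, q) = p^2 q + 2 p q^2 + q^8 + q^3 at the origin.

9

The Hessian of f at 0 has rank 0. Corank 2; j^3 = q*(p + q)^2 has shape L^2 M (L != M), so D-series; mu = 9 gives D_9.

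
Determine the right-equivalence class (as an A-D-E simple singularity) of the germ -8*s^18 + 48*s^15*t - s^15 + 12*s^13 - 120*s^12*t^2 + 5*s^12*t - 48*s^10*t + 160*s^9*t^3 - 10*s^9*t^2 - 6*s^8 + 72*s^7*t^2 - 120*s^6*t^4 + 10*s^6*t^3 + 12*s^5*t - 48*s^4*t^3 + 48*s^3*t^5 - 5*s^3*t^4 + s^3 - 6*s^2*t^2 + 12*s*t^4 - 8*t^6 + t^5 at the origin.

E8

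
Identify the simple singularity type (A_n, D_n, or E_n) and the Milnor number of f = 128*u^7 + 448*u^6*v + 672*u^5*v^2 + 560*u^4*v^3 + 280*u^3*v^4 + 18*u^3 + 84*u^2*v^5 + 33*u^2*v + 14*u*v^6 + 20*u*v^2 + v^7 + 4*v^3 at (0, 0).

Type D8, Milnor number mu = 8.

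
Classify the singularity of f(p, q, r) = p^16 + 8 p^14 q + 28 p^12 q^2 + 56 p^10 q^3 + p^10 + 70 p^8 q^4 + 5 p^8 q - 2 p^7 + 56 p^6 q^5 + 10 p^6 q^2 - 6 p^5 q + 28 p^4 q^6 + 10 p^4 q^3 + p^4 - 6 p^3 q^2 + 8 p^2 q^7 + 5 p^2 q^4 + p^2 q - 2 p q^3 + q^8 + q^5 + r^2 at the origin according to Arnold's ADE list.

D_9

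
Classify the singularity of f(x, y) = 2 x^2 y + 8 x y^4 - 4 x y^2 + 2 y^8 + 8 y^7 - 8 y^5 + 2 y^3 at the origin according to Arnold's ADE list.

The Hessian of f at 0 is [[0, 0], [0, 0]] with rank 0, so corank 2. A Groebner basis of the Jacobian ideal J(f) in C{x,y} is {x^2*y^2 + 2*x^2*y + x^2 - 4*x*y^2 - 3*x*y/2 + 2*y^3 + y^2/2, x^2*y + x^2/2 + x*y^3 - 2*x*y^2 - x*y/2 + y^3, x*y/2 + y^4 - y^2/2, x^3 - 3*x^2*y + 3*x*y^2 - y^3}; counting standard monomials gives mu = 9. Corank 2; j^3 = 2*y*(x - y)^2 has shape L^2 M (L != M), so D-series; mu = 9 gives D_9.

D_9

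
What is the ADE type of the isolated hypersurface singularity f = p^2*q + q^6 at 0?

D_7

The Hessian of f at 0 is [[0, 0], [0, 0]] with rank 0, so corank 2. A Groebner basis of the Jacobian ideal J(f) in C{p,q} is {p^2/6 + q^5, p^3, p*q}; counting standard monomials gives mu = 7. Corank 2; j^3 = p^2*q has shape L^2 M (L != M), so D-series; mu = 7 gives D_7.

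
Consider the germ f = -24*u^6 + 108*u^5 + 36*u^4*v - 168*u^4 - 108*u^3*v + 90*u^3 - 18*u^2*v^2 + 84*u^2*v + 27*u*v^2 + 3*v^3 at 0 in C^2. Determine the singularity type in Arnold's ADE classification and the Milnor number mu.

Type D_{4}, Milnor number mu = 4.

The Hessian of f at 0 is [[0, 0], [0, 0]] with rank 0, so corank 2. A Groebner basis of the Jacobian ideal J(f) in C{u,v} is {v^3, u^2 - 3*v^2/26, u*v + 9*v^2/26}; counting standard monomials gives mu = 4. Corank 2; j^3 = 3*(3*u + v)*(10*u^2 + 6*u*v + v^2) splits into three distinct lines over C (the quadratic factor has nonzero discriminant), so D_4.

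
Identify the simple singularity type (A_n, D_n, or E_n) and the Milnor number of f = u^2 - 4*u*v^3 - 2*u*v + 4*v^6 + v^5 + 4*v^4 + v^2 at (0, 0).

Type A4, Milnor number mu = 4.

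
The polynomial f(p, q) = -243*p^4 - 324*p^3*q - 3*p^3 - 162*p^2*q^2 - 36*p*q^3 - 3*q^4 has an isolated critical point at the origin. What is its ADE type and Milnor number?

Type E_6, Milnor number mu = 6.

The Hessian of f at 0 is [[0, 0], [0, 0]] with rank 0, so corank 2. A Groebner basis of the Jacobian ideal J(f) in C{p,q} is {q^4, p*q^2 + q^3/9, p^2}; counting standard monomials gives mu = 6. Corank 2; j^3 = -3*p^3 is a perfect cube, so E-series; the 4-jet and mu = 6 give E_6.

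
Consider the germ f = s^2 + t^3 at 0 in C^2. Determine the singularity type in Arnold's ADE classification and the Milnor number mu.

Type A_2, Milnor number mu = 2.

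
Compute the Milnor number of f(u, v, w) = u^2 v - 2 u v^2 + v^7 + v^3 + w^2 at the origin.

8

The Hessian of f at 0 has rank 1. Corank 2; j^3 = v*(u - v)^2 has shape L^2 M (L != M), so D-series; mu = 8 gives D_8.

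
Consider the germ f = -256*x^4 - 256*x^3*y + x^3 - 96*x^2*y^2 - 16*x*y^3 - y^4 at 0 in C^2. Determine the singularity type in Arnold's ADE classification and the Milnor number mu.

Type E_6, Milnor number mu = 6.

The Hessian of f at 0 has rank 0. Corank 2; j^3 = x^3 is a perfect cube, so E-series; the 4-jet and mu = 6 give E_6.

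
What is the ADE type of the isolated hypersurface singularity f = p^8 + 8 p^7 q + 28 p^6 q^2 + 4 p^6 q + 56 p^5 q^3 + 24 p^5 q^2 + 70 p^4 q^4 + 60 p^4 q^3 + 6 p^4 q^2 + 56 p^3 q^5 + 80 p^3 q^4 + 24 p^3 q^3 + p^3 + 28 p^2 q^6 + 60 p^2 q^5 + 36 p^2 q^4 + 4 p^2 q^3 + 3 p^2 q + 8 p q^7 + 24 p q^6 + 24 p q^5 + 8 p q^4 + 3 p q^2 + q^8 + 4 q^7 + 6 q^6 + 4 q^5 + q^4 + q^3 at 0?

The Hessian of f at 0 has rank 0. Corank 2; j^3 = (p + q)^3 is a perfect cube, so E-series; the 4-jet and mu = 6 give E_6.

E6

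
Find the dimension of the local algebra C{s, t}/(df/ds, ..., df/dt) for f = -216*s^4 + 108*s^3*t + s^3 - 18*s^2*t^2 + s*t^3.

The Hessian of f at 0 has rank 0. Corank 2; j^3 = s^3 is a perfect cube, so E-series; the 4-jet and mu = 7 give E_7.

7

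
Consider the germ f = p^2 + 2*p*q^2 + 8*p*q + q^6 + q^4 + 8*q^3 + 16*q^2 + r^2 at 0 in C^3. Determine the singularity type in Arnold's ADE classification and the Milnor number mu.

The Hessian of f at 0 has rank 2. Corank 1: A-series; mu = 5 gives A_5.

Type A5, Milnor number mu = 5.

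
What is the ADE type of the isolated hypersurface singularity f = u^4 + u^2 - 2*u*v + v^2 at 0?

A3

The Hessian of f at 0 has rank 1. Corank 1: A-series; mu = 3 gives A_3.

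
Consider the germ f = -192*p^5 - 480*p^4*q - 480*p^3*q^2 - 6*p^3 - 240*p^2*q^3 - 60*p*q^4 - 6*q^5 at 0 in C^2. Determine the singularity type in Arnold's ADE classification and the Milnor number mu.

Type E8, Milnor number mu = 8.

The Hessian of f at 0 is [[0, 0], [0, 0]] with rank 0, so corank 2. A Groebner basis of the Jacobian ideal J(f) in C{p,q} is {q^5, p*q^3 + q^4/8, p^2}; counting standard monomials gives mu = 8. Corank 2; j^3 = -6*p^3 is a perfect cube, so E-series; the 5-jet and mu = 8 give E_8.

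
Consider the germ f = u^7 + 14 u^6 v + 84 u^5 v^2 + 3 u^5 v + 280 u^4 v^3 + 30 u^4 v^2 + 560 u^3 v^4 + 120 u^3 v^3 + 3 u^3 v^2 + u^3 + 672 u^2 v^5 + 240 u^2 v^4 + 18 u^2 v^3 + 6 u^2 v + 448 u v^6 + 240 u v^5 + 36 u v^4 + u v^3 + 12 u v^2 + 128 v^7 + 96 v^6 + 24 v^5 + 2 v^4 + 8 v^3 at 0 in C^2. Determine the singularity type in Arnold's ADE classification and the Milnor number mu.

Type E_7, Milnor number mu = 7.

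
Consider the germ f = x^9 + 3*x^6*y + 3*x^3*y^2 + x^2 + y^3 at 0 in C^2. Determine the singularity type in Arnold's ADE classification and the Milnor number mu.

Type A2, Milnor number mu = 2.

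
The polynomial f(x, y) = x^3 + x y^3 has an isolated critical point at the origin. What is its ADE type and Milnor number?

The Hessian of f at 0 has rank 0. Corank 2; j^3 = x^3 is a perfect cube, so E-series; the 4-jet and mu = 7 give E_7.

Type E_{7}, Milnor number mu = 7.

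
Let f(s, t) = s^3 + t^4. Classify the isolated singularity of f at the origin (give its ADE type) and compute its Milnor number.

The Hessian of f at 0 has rank 0. Corank 2; j^3 = s^3 is a perfect cube, so E-series; the 4-jet and mu = 6 give E_6.

Type E_6, Milnor number mu = 6.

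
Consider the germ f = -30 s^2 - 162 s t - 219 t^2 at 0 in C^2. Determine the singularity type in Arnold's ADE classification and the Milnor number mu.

Type A_{1}, Milnor number mu = 1.

The Hessian of f at 0 is [[-60, -162], [-162, -438]] with rank 2, so corank 0. A Groebner basis of the Jacobian ideal J(f) in C{s,t} is {s, t}; counting standard monomials gives mu = 1. Corank 0: nondegenerate Morse point, so A_1.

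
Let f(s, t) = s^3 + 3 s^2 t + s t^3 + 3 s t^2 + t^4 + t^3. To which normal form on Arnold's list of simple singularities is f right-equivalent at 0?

The Hessian of f at 0 has rank 0. Corank 2; j^3 = (s + t)^3 is a perfect cube, so E-series; the 4-jet and mu = 7 give E_7.

E7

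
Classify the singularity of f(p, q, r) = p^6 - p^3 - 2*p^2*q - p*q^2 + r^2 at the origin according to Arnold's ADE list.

The Hessian of f at 0 is [[0, 0, 0], [0, 0, 0], [0, 0, 2]] with rank 1, so corank 2. A Groebner basis of the Jacobian ideal J(f) in C{p,q,r} is {p*q/6 + q^5 + q^2/6, p*q^2 + q^3, p^2 + p*q, r}; counting standard monomials gives mu = 7. Corank 2; j^3 = -p*(p + q)^2 has shape L^2 M (L != M), so D-series; mu = 7 gives D_7.

D_7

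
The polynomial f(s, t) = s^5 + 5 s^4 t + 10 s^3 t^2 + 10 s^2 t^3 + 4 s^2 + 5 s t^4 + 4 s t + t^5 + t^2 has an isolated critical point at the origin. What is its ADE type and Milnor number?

Type A_4, Milnor number mu = 4.

The Hessian of f at 0 has rank 1. Corank 1: A-series; mu = 4 gives A_4.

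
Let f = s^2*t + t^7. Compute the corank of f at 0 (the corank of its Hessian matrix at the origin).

Hessian at 0 has rank 0.

2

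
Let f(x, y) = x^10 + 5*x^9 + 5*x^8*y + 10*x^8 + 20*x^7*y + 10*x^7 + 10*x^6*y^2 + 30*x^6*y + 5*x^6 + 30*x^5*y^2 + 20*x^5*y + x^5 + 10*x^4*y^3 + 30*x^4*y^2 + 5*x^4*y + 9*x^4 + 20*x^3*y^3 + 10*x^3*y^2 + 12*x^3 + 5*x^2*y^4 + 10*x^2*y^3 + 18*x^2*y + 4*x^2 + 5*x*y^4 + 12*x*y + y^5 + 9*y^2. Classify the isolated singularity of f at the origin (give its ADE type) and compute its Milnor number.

Type A_4, Milnor number mu = 4.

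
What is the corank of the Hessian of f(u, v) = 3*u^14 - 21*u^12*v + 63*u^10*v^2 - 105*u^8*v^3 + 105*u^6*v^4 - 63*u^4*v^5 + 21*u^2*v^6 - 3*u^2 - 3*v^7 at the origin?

Hessian at 0 has rank 1.

1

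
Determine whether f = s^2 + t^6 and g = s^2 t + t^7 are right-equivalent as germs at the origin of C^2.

No.

The Hessian of f at 0 has rank 1. Corank 1: A-series; mu = 5 gives A_5. The Hessian of g at 0 has rank 0. Corank 2; j^3 = s^2*t has shape L^2 M (L != M), so D-series; mu = 8 gives D_8. f is A_5 but g is D_8, hence not right-equivalent.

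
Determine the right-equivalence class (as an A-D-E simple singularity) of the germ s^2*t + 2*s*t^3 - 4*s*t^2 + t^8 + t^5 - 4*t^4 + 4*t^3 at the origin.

D9

The Hessian of f at 0 has rank 0. Corank 2; j^3 = t*(s - 2*t)^2 has shape L^2 M (L != M), so D-series; mu = 9 gives D_9.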